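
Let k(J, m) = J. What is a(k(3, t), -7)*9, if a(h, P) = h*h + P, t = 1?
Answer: 18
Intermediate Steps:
a(h, P) = P + h**2 (a(h, P) = h**2 + P = P + h**2)
a(k(3, t), -7)*9 = (-7 + 3**2)*9 = (-7 + 9)*9 = 2*9 = 18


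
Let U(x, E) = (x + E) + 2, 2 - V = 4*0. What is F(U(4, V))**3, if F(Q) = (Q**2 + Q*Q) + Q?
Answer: 2515456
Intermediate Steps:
V = 2 (V = 2 - 4*0 = 2 - 1*0 = 2 + 0 = 2)
U(x, E) = 2 + E + x (U(x, E) = (E + x) + 2 = 2 + E + x)
F(Q) = Q + 2*Q**2 (F(Q) = (Q**2 + Q**2) + Q = 2*Q**2 + Q = Q + 2*Q**2)
F(U(4, V))**3 = ((2 + 2 + 4)*(1 + 2*(2 + 2 + 4)))**3 = (8*(1 + 2*8))**3 = (8*(1 + 16))**3 = (8*17)**3 = 136**3 = 2515456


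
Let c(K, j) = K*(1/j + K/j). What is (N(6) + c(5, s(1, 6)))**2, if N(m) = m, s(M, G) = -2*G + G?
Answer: 1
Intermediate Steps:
s(M, G) = -G
c(K, j) = K*(1/j + K/j)
(N(6) + c(5, s(1, 6)))**2 = (6 + 5*(1 + 5)/((-1*6)))**2 = (6 + 5*6/(-6))**2 = (6 + 5*(-1/6)*6)**2 = (6 - 5)**2 = 1**2 = 1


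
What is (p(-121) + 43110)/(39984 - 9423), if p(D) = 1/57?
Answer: 2457271/1741977 ≈ 1.4106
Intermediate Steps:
p(D) = 1/57
(p(-121) + 43110)/(39984 - 9423) = (1/57 + 43110)/(39984 - 9423) = (2457271/57)/30561 = (2457271/57)*(1/30561) = 2457271/1741977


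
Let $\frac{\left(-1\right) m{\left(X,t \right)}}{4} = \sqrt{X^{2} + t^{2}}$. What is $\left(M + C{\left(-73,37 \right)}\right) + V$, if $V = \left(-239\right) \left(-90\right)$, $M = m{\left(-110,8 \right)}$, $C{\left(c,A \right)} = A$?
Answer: $21547 - 8 \sqrt{3041} \approx 21106.0$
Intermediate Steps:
$m{\left(X,t \right)} = - 4 \sqrt{X^{2} + t^{2}}$
$M = - 8 \sqrt{3041}$ ($M = - 4 \sqrt{\left(-110\right)^{2} + 8^{2}} = - 4 \sqrt{12100 + 64} = - 4 \sqrt{12164} = - 4 \cdot 2 \sqrt{3041} = - 8 \sqrt{3041} \approx -441.16$)
$V = 21510$
$\left(M + C{\left(-73,37 \right)}\right) + V = \left(- 8 \sqrt{3041} + 37\right) + 21510 = \left(37 - 8 \sqrt{3041}\right) + 21510 = 21547 - 8 \sqrt{3041}$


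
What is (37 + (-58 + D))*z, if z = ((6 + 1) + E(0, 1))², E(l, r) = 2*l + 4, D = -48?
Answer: -8349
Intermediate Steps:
E(l, r) = 4 + 2*l
z = 121 (z = ((6 + 1) + (4 + 2*0))² = (7 + (4 + 0))² = (7 + 4)² = 11² = 121)
(37 + (-58 + D))*z = (37 + (-58 - 48))*121 = (37 - 106)*121 = -69*121 = -8349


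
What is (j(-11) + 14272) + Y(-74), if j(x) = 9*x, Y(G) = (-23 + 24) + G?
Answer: 14100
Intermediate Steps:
Y(G) = 1 + G
(j(-11) + 14272) + Y(-74) = (9*(-11) + 14272) + (1 - 74) = (-99 + 14272) - 73 = 14173 - 73 = 14100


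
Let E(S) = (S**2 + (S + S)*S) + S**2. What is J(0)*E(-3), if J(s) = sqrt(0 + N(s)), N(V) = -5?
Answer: 36*I*sqrt(5) ≈ 80.498*I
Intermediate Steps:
E(S) = 4*S**2 (E(S) = (S**2 + (2*S)*S) + S**2 = (S**2 + 2*S**2) + S**2 = 3*S**2 + S**2 = 4*S**2)
J(s) = I*sqrt(5) (J(s) = sqrt(0 - 5) = sqrt(-5) = I*sqrt(5))
J(0)*E(-3) = (I*sqrt(5))*(4*(-3)**2) = (I*sqrt(5))*(4*9) = (I*sqrt(5))*36 = 36*I*sqrt(5)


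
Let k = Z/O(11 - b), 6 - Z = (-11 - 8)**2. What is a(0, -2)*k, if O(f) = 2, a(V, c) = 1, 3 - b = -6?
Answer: -355/2 ≈ -177.50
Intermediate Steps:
b = 9 (b = 3 - 1*(-6) = 3 + 6 = 9)
Z = -355 (Z = 6 - (-11 - 8)**2 = 6 - 1*(-19)**2 = 6 - 1*361 = 6 - 361 = -355)
k = -355/2 ≈ -177.50
a(0, -2)*k = 1*(-355/2) = -355/2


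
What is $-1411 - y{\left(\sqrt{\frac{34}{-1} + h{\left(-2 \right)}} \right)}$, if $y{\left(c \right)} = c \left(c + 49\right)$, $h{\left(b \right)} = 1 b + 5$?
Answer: $-1380 - 49 i \sqrt{31} \approx -1380.0 - 272.82 i$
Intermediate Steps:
$h{\left(b \right)} = 5 + b$ ($h{\left(b \right)} = b + 5 = 5 + b$)
$y{\left(c \right)} = c \left(49 + c\right)$
$-1411 - y{\left(\sqrt{\frac{34}{-1} + h{\left(-2 \right)}} \right)} = -1411 - \sqrt{\frac{34}{-1} + \left(5 - 2\right)} \left(49 + \sqrt{\frac{34}{-1} + \left(5 - 2\right)}\right) = -1411 - \sqrt{34 \left(-1\right) + 3} \left(49 + \sqrt{34 \left(-1\right) + 3}\right) = -1411 - \sqrt{-34 + 3} \left(49 + \sqrt{-34 + 3}\right) = -1411 - \sqrt{-31} \left(49 + \sqrt{-31}\right) = -1411 - i \sqrt{31} \left(49 + i \sqrt{31}\right)$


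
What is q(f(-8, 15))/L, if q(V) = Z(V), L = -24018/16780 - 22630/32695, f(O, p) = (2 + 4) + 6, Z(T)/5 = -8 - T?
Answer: 5486221000/116499991 ≈ 47.092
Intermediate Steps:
Z(T) = -40 - 5*T (Z(T) = 5*(-8 - T) = -40 - 5*T)
f(O, p) = 12 (f(O, p) = 6 + 6 = 12)
L = -116499991/54862210 (L = -24018*1/16780 - 22630*1/32695 = -12009/8390 - 4526/6539 = -116499991/54862210 ≈ -2.1235)
q(V) = -40 - 5*V
q(f(-8, 15))/L = (-40 - 5*12)/(-116499991/54862210) = (-40 - 60)*(-54862210/116499991) = -100*(-54862210/116499991) = 5486221000/116499991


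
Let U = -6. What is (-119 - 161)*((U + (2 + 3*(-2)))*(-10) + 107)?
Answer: -57960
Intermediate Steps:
(-119 - 161)*((U + (2 + 3*(-2)))*(-10) + 107) = (-119 - 161)*((-6 + (2 + 3*(-2)))*(-10) + 107) = -280*((-6 + (2 - 6))*(-10) + 107) = -280*((-6 - 4)*(-10) + 107) = -280*(-10*(-10) + 107) = -280*(100 + 107) = -280*207 = -57960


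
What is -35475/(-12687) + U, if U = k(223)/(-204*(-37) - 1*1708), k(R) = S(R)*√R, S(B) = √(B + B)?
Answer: 11825/4229 + 223*√2/5840 ≈ 2.8502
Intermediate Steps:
S(B) = √2*√B (S(B) = √(2*B) = √2*√B)
k(R) = R*√2 (k(R) = (√2*√R)*√R = R*√2)
U = 223*√2/5840 (U = (223*√2)/(-204*(-37) - 1*1708) = (223*√2)/(7548 - 1708) = (223*√2)/5840 = (223*√2)*(1/5840) = 223*√2/5840 ≈ 0.054002)
-35475/(-12687) + U = -35475/(-12687) + 223*√2/5840 = -35475*(-1/12687) + 223*√2/5840 = 11825/4229 + 223*√2/5840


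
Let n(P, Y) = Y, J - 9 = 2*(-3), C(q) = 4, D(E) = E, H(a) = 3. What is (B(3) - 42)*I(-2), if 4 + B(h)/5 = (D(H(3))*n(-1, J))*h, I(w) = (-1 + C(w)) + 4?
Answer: 511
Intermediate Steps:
J = 3 (J = 9 + 2*(-3) = 9 - 6 = 3)
I(w) = 7 (I(w) = (-1 + 4) + 4 = 3 + 4 = 7)
B(h) = -20 + 45*h (B(h) = -20 + 5*((3*3)*h) = -20 + 5*(9*h) = -20 + 45*h)
(B(3) - 42)*I(-2) = ((-20 + 45*3) - 42)*7 = ((-20 + 135) - 42)*7 = (115 - 42)*7 = 73*7 = 511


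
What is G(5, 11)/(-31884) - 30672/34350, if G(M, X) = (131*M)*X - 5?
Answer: -17017584/15211325 ≈ -1.1187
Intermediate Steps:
G(M, X) = -5 + 131*M*X (G(M, X) = 131*M*X - 5 = -5 + 131*M*X)
G(5, 11)/(-31884) - 30672/34350 = (-5 + 131*5*11)/(-31884) - 30672/34350 = (-5 + 7205)*(-1/31884) - 30672*1/34350 = 7200*(-1/31884) - 5112/5725 = -600/2657 - 5112/5725 = -17017584/15211325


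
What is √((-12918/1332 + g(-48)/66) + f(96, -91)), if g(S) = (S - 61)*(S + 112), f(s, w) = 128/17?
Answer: I*√185897159646/41514 ≈ 10.386*I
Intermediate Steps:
f(s, w) = 128/17 (f(s, w) = 128*(1/17) = 128/17)
g(S) = (-61 + S)*(112 + S)
√((-12918/1332 + g(-48)/66) + f(96, -91)) = √((-12918/1332 + (-6832 + (-48)² + 51*(-48))/66) + 128/17) = √((-12918*1/1332 + (-6832 + 2304 - 2448)*(1/66)) + 128/17) = √((-2153/222 - 6976*1/66) + 128/17) = √((-2153/222 - 3488/33) + 128/17) = √(-281795/2442 + 128/17) = √(-4477939/41514) = I*√185897159646/41514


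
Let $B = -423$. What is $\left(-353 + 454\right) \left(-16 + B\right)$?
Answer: $-44339$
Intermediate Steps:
$\left(-353 + 454\right) \left(-16 + B\right) = \left(-353 + 454\right) \left(-16 - 423\right) = 101 \left(-439\right) = -44339$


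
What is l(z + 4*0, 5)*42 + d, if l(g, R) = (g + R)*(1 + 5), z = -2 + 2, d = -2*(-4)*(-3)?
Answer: 1236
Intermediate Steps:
d = -24 (d = 8*(-3) = -24)
z = 0
l(g, R) = 6*R + 6*g (l(g, R) = (R + g)*6 = 6*R + 6*g)
l(z + 4*0, 5)*42 + d = (6*5 + 6*(0 + 4*0))*42 - 24 = (30 + 6*(0 + 0))*42 - 24 = (30 + 6*0)*42 - 24 = (30 + 0)*42 - 24 = 30*42 - 24 = 1260 - 24 = 1236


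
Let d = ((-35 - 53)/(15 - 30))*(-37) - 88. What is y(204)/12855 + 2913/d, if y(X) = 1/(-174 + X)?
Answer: -8425486087/882367200 ≈ -9.5487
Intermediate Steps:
d = -4576/15 (d = -88/(-15)*(-37) - 88 = -88*(-1/15)*(-37) - 88 = (88/15)*(-37) - 88 = -3256/15 - 88 = -4576/15 ≈ -305.07)
y(204)/12855 + 2913/d = 1/((-174 + 204)*12855) + 2913/(-4576/15) = (1/12855)/30 + 2913*(-15/4576) = (1/30)*(1/12855) - 43695/4576 = 1/385650 - 43695/4576 = -8425486087/882367200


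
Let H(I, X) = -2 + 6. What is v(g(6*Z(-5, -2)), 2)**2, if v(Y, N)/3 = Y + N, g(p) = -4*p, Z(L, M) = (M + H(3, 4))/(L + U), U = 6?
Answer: 19044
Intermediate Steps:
H(I, X) = 4
Z(L, M) = (4 + M)/(6 + L) (Z(L, M) = (M + 4)/(L + 6) = (4 + M)/(6 + L))
v(Y, N) = 3*N + 3*Y (v(Y, N) = 3*(Y + N) = 3*(N + Y) = 3*N + 3*Y)
v(g(6*Z(-5, -2)), 2)**2 = (3*2 + 3*(-24*(4 - 2)/(6 - 5)))**2 = (6 + 3*(-24*2/1))**2 = (6 + 3*(-24*1*2))**2 = (6 + 3*(-24*2))**2 = (6 + 3*(-4*12))**2 = (6 + 3*(-48))**2 = (6 - 144)**2 = (-138)**2 = 19044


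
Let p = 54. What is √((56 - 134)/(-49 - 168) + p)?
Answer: 2*√639933/217 ≈ 7.3729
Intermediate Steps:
√((56 - 134)/(-49 - 168) + p) = √((56 - 134)/(-49 - 168) + 54) = √(-78/(-217) + 54) = √(-78*(-1/217) + 54) = √(78/217 + 54) = √(11796/217) = 2*√639933/217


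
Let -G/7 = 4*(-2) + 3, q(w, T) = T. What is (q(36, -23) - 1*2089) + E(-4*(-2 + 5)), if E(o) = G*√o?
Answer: -2112 + 70*I*√3 ≈ -2112.0 + 121.24*I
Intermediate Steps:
G = 35 (G = -7*(4*(-2) + 3) = -7*(-8 + 3) = -7*(-5) = 35)
E(o) = 35*√o
(q(36, -23) - 1*2089) + E(-4*(-2 + 5)) = (-23 - 1*2089) + 35*√(-4*(-2 + 5)) = (-23 - 2089) + 35*√(-4*3) = -2112 + 35*√(-12) = -2112 + 35*(2*I*√3) = -2112 + 70*I*√3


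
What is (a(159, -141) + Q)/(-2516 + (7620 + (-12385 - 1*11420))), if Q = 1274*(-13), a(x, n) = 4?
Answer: 16558/18701 ≈ 0.88541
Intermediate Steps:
Q = -16562
(a(159, -141) + Q)/(-2516 + (7620 + (-12385 - 1*11420))) = (4 - 16562)/(-2516 + (7620 + (-12385 - 1*11420))) = -16558/(-2516 + (7620 + (-12385 - 11420))) = -16558/(-2516 + (7620 - 23805)) = -16558/(-2516 - 16185) = -16558/(-18701) = -16558*(-1/18701) = 16558/18701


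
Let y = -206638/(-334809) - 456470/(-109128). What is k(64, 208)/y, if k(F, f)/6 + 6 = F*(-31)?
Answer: -72708702738480/29230042649 ≈ -2487.5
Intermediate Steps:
k(F, f) = -36 - 186*F (k(F, f) = -36 + 6*(F*(-31)) = -36 + 6*(-31*F) = -36 - 186*F)
y = 29230042649/6089506092 (y = -206638*(-1/334809) - 456470*(-1/109128) = 206638/334809 + 228235/54564 = 29230042649/6089506092 ≈ 4.8001)
k(64, 208)/y = (-36 - 186*64)/(29230042649/6089506092) = (-36 - 11904)*(6089506092/29230042649) = -11940*6089506092/29230042649 = -72708702738480/29230042649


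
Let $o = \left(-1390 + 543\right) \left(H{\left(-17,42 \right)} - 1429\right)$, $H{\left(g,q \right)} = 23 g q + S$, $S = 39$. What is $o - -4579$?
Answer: $15091343$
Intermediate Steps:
$H{\left(g,q \right)} = 39 + 23 g q$ ($H{\left(g,q \right)} = 23 g q + 39 = 39 + 23 g q$)
$o = 15086764$ ($o = \left(-1390 + 543\right) \left(\left(39 + 23 \left(-17\right) 42\right) - 1429\right) = - 847 \left(\left(39 - 16422\right) - 1429\right) = - 847 \left(-16383 - 1429\right) = \left(-847\right) \left(-17812\right) = 15086764$)
$o - -4579 = 15086764 - -4579 = 15086764 + 4579 = 15091343$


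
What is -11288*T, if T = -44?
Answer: 496672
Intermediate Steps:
-11288*T = -11288*(-44) = 496672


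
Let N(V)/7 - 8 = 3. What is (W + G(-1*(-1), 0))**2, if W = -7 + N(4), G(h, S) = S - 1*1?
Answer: 4761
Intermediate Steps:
N(V) = 77 (N(V) = 56 + 7*3 = 56 + 21 = 77)
G(h, S) = -1 + S (G(h, S) = S - 1 = -1 + S)
W = 70 (W = -7 + 77 = 70)
(W + G(-1*(-1), 0))**2 = (70 + (-1 + 0))**2 = (70 - 1)**2 = 69**2 = 4761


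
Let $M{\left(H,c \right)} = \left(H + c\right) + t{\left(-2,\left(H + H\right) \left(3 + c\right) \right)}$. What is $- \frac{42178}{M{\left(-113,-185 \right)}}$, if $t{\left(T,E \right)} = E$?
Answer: $- \frac{21089}{20417} \approx -1.0329$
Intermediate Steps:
$M{\left(H,c \right)} = H + c + 2 H \left(3 + c\right)$ ($M{\left(H,c \right)} = \left(H + c\right) + \left(H + H\right) \left(3 + c\right) = \left(H + c\right) + 2 H \left(3 + c\right) = H + c + 2 H \left(3 + c\right)$)
$- \frac{42178}{M{\left(-113,-185 \right)}} = - \frac{42178}{-113 - 185 + 2 \left(-113\right) \left(3 - 185\right)} = - \frac{42178}{-113 - 185 + 2 \left(-113\right) \left(-182\right)} = - \frac{42178}{-113 - 185 + 41132} = - \frac{42178}{40834} = \left(-42178\right) \frac{1}{40834} = - \frac{21089}{20417}$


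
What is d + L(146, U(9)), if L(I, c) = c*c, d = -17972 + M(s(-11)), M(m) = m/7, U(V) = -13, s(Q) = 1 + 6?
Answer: -17802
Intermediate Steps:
s(Q) = 7
M(m) = m/7 (M(m) = m*(1/7) = m/7)
d = -17971 (d = -17972 + (1/7)*7 = -17972 + 1 = -17971)
L(I, c) = c**2
d + L(146, U(9)) = -17971 + (-13)**2 = -17971 + 169 = -17802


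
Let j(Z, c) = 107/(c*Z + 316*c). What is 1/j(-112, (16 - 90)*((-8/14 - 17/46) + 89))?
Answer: -2000220/161 ≈ -12424.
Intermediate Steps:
j(Z, c) = 107/(316*c + Z*c) (j(Z, c) = 107/(Z*c + 316*c) = 107/(316*c + Z*c))
1/j(-112, (16 - 90)*((-8/14 - 17/46) + 89)) = 1/(107/((((16 - 90)*((-8/14 - 17/46) + 89)))*(316 - 112))) = 1/(107/(-74*((-8*1/14 - 17*1/46) + 89)*204)) = 1/(107*(1/204)/(-74*((-4/7 - 17/46) + 89))) = 1/(107*(1/204)/(-74*(-303/322 + 89))) = 1/(107*(1/204)/(-74*28355/322)) = 1/(107*(1/204)/(-1049135/161)) = 1/(107*(-161/1049135)*(1/204)) = 1/(-161/2000220) = -2000220/161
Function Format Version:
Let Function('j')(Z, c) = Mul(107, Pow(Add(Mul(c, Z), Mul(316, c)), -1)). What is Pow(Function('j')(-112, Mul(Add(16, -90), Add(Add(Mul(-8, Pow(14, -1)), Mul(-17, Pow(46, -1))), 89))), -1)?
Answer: Rational(-2000220, 161) ≈ -12424.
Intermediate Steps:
Function('j')(Z, c) = Mul(107, Pow(Add(Mul(316, c), Mul(Z, c)), -1)) (Function('j')(Z, c) = Mul(107, Pow(Add(Mul(Z, c), Mul(316, c)), -1)) = Mul(107, Pow(Add(Mul(316, c), Mul(Z, c)), -1)))
Pow(Function('j')(-112, Mul(Add(16, -90), Add(Add(Mul(-8, Pow(14, -1)), Mul(-17, Pow(46, -1))), 89))), -1) = Pow(Mul(107, Pow(Mul(Add(16, -90), Add(Add(Mul(-8, Pow(14, -1)), Mul(-17, Pow(46, -1))), 89)), -1), Pow(Add(316, -112), -1)), -1) = Pow(Mul(107, Pow(Mul(-74, Add(Add(Mul(-8, Rational(1, 14)), Mul(-17, Rational(1, 46))), 89)), -1), Pow(204, -1)), -1) = Pow(Mul(107, Pow(Mul(-74, Add(Add(Rational(-4, 7), Rational(-17, 46)), 89)), -1), Rational(1, 204)), -1) = Pow(Mul(107, Pow(Mul(-74, Add(Rational(-303, 322), 89)), -1), Rational(1, 204)), -1) = Pow(Mul(107, Pow(Mul(-74, Rational(28355, 322)), -1), Rational(1, 204)), -1) = Pow(Mul(107, Pow(Rational(-1049135, 161), -1), Rational(1, 204)), -1) = Pow(Mul(107, Rational(-161, 1049135), Rational(1, 204)), -1) = Pow(Rational(-161, 2000220), -1) = Rational(-2000220, 161)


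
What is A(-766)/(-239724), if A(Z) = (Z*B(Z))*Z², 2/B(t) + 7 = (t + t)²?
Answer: 224727548/140659075827 ≈ 0.0015977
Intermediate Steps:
B(t) = 2/(-7 + 4*t²) (B(t) = 2/(-7 + (t + t)²) = 2/(-7 + (2*t)²) = 2/(-7 + 4*t²))
A(Z) = 2*Z³/(-7 + 4*Z²) (A(Z) = (Z*(2/(-7 + 4*Z²)))*Z² = (2*Z/(-7 + 4*Z²))*Z² = 2*Z³/(-7 + 4*Z²))
A(-766)/(-239724) = (2*(-766)³/(-7 + 4*(-766)²))/(-239724) = (2*(-449455096)/(-7 + 4*586756))*(-1/239724) = (2*(-449455096)/(-7 + 2347024))*(-1/239724) = (2*(-449455096)/2347017)*(-1/239724) = (2*(-449455096)*(1/2347017))*(-1/239724) = -898910192/2347017*(-1/239724) = 224727548/140659075827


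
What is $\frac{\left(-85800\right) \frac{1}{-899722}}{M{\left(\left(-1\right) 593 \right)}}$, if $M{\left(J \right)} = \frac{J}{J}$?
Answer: $\frac{42900}{449861} \approx 0.095363$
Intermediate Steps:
$M{\left(J \right)} = 1$
$\frac{\left(-85800\right) \frac{1}{-899722}}{M{\left(\left(-1\right) 593 \right)}} = \frac{\left(-85800\right) \frac{1}{-899722}}{1} = \left(-85800\right) \left(- \frac{1}{899722}\right) 1 = \frac{42900}{449861} \cdot 1 = \frac{42900}{449861}$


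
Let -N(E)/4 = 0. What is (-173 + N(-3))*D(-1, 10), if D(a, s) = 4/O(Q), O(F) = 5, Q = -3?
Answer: -692/5 ≈ -138.40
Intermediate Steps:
N(E) = 0 (N(E) = -4*0 = 0)
D(a, s) = ⅘ (D(a, s) = 4/5 = 4*(⅕) = ⅘)
(-173 + N(-3))*D(-1, 10) = (-173 + 0)*(⅘) = -173*⅘ = -692/5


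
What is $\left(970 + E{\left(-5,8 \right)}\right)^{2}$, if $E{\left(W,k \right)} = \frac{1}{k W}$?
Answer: $\frac{1505362401}{1600} \approx 9.4085 \cdot 10^{5}$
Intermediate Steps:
$E{\left(W,k \right)} = \frac{1}{W k}$
$\left(970 + E{\left(-5,8 \right)}\right)^{2} = \left(970 + \frac{1}{\left(-5\right) 8}\right)^{2} = \left(970 - \frac{1}{40}\right)^{2} = \left(\frac{38799}{40}\right)^{2} = \frac{1505362401}{1600}$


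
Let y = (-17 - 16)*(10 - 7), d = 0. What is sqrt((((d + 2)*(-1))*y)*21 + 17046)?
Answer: 6*sqrt(589) ≈ 145.62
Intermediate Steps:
y = -99 (y = -33*3 = -99)
sqrt((((d + 2)*(-1))*y)*21 + 17046) = sqrt((((0 + 2)*(-1))*(-99))*21 + 17046) = sqrt(((2*(-1))*(-99))*21 + 17046) = sqrt(-2*(-99)*21 + 17046) = sqrt(198*21 + 17046) = sqrt(4158 + 17046) = sqrt(21204) = 6*sqrt(589)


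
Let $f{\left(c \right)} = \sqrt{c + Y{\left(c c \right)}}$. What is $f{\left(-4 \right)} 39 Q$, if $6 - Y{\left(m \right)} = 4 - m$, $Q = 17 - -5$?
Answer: $858 \sqrt{14} \approx 3210.3$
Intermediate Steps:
$Q = 22$ ($Q = 17 + 5 = 22$)
$Y{\left(m \right)} = 2 + m$ ($Y{\left(m \right)} = 6 - \left(4 - m\right) = 6 + \left(-4 + m\right) = 2 + m$)
$f{\left(c \right)} = \sqrt{2 + c + c^{2}}$ ($f{\left(c \right)} = \sqrt{c + \left(2 + c c\right)} = \sqrt{c + \left(2 + c^{2}\right)} = \sqrt{2 + c + c^{2}}$)
$f{\left(-4 \right)} 39 Q = \sqrt{2 - 4 + \left(-4\right)^{2}} \cdot 39 \cdot 22 = \sqrt{2 - 4 + 16} \cdot 39 \cdot 22 = \sqrt{14} \cdot 39 \cdot 22 = 39 \sqrt{14} \cdot 22 = 858 \sqrt{14}$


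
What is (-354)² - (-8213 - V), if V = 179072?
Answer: 312601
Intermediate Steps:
(-354)² - (-8213 - V) = (-354)² - (-8213 - 1*179072) = 125316 - (-8213 - 179072) = 125316 - 1*(-187285) = 125316 + 187285 = 312601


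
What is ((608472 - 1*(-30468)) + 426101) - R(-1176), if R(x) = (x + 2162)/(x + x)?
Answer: 1252488709/1176 ≈ 1.0650e+6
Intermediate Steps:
R(x) = (2162 + x)/(2*x) (R(x) = (2162 + x)/((2*x)) = (2162 + x)*(1/(2*x)) = (2162 + x)/(2*x))
((608472 - 1*(-30468)) + 426101) - R(-1176) = ((608472 - 1*(-30468)) + 426101) - (2162 - 1176)/(2*(-1176)) = ((608472 + 30468) + 426101) - (-1)*986/(2*1176) = (638940 + 426101) - 1*(-493/1176) = 1065041 + 493/1176 = 1252488709/1176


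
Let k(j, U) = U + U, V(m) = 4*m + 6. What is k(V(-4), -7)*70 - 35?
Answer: -1015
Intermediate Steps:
V(m) = 6 + 4*m
k(j, U) = 2*U
k(V(-4), -7)*70 - 35 = (2*(-7))*70 - 35 = -14*70 - 35 = -980 - 35 = -1015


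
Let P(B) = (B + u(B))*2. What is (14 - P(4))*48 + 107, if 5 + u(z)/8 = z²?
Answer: -8053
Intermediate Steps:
u(z) = -40 + 8*z²
P(B) = -80 + 2*B + 16*B² (P(B) = (B + (-40 + 8*B²))*2 = (-40 + B + 8*B²)*2 = -80 + 2*B + 16*B²)
(14 - P(4))*48 + 107 = (14 - (-80 + 2*4 + 16*4²))*48 + 107 = (14 - (-80 + 8 + 16*16))*48 + 107 = (14 - (-80 + 8 + 256))*48 + 107 = (14 - 1*184)*48 + 107 = (14 - 184)*48 + 107 = -170*48 + 107 = -8160 + 107 = -8053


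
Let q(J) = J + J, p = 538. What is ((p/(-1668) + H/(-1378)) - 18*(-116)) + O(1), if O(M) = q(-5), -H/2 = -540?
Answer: 1193437127/574626 ≈ 2076.9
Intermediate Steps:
H = 1080 (H = -2*(-540) = 1080)
q(J) = 2*J
O(M) = -10 (O(M) = 2*(-5) = -10)
((p/(-1668) + H/(-1378)) - 18*(-116)) + O(1) = ((538/(-1668) + 1080/(-1378)) - 18*(-116)) - 10 = ((538*(-1/1668) + 1080*(-1/1378)) + 2088) - 10 = ((-269/834 - 540/689) + 2088) - 10 = (-635701/574626 + 2088) - 10 = 1199183387/574626 - 10 = 1193437127/574626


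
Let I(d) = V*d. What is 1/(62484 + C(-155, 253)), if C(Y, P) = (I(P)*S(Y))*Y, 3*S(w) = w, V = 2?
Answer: 3/12344102 ≈ 2.4303e-7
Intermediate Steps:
S(w) = w/3
I(d) = 2*d
C(Y, P) = 2*P*Y**2/3 (C(Y, P) = ((2*P)*(Y/3))*Y = (2*P*Y/3)*Y = 2*P*Y**2/3)
1/(62484 + C(-155, 253)) = 1/(62484 + (2/3)*253*(-155)**2) = 1/(62484 + (2/3)*253*24025) = 1/(62484 + 12156650/3) = 1/(12344102/3) = 3/12344102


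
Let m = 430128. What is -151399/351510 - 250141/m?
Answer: -25508001997/25199048880 ≈ -1.0123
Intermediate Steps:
-151399/351510 - 250141/m = -151399/351510 - 250141/430128 = -25508001997/25199048880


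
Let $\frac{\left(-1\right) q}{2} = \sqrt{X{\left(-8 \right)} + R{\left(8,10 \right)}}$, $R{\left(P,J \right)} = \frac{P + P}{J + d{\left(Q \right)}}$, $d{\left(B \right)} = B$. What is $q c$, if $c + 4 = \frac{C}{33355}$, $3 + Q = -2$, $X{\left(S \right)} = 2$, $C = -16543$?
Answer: $\frac{299926 \sqrt{130}}{166775} \approx 20.505$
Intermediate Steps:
$Q = -5$ ($Q = -3 - 2 = -5$)
$R{\left(P,J \right)} = \frac{2 P}{-5 + J}$ ($R{\left(P,J \right)} = \frac{P + P}{J - 5} = \frac{2 P}{-5 + J}$)
$c = - \frac{149963}{33355}$ ($c = -4 - \frac{16543}{33355} = - \frac{149963}{33355} \approx -4.496$)
$q = - \frac{2 \sqrt{130}}{5}$ ($q = - 2 \sqrt{2 + 2 \cdot 8 \frac{1}{-5 + 10}} = - 2 \sqrt{2 + 2 \cdot 8 \cdot \frac{1}{5}} = - 2 \sqrt{2 + \frac{16}{5}} = - 2 \sqrt{\frac{26}{5}} = - 2 \frac{\sqrt{130}}{5} = - \frac{2 \sqrt{130}}{5} \approx -4.5607$)
$q c = - \frac{2 \sqrt{130}}{5} \left(- \frac{149963}{33355}\right) = \frac{299926 \sqrt{130}}{166775}$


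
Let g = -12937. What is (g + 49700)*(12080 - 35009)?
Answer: -842938827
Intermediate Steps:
(g + 49700)*(12080 - 35009) = (-12937 + 49700)*(12080 - 35009) = 36763*(-22929) = -842938827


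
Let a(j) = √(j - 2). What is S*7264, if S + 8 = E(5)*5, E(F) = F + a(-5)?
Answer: 123488 + 36320*I*√7 ≈ 1.2349e+5 + 96094.0*I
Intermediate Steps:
a(j) = √(-2 + j)
E(F) = F + I*√7 (E(F) = F + √(-2 - 5) = F + √(-7) = F + I*√7)
S = 17 + 5*I*√7 (S = -8 + (5 + I*√7)*5 = -8 + (25 + 5*I*√7) = 17 + 5*I*√7 ≈ 17.0 + 13.229*I)
S*7264 = (17 + 5*I*√7)*7264 = 123488 + 36320*I*√7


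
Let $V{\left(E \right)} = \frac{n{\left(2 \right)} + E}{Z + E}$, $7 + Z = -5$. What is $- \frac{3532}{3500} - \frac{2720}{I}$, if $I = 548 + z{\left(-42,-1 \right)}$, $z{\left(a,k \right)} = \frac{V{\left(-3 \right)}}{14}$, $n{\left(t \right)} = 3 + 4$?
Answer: $- \frac{150353027}{25172875} \approx -5.9728$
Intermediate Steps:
$n{\left(t \right)} = 7$
$Z = -12$ ($Z = -7 - 5 = -12$)
$V{\left(E \right)} = \frac{7 + E}{-12 + E}$
$z{\left(a,k \right)} = - \frac{2}{105}$ ($z{\left(a,k \right)} = \frac{\frac{1}{-12 - 3} \left(7 - 3\right)}{14} = \frac{1}{-15} \cdot 4 \cdot \frac{1}{14} = \left(- \frac{1}{15}\right) 4 \cdot \frac{1}{14} = \left(- \frac{4}{15}\right) \frac{1}{14} = - \frac{2}{105}$)
$I = \frac{57538}{105}$ ($I = 548 - \frac{2}{105} = \frac{57538}{105} \approx 547.98$)
$- \frac{3532}{3500} - \frac{2720}{I} = - \frac{3532}{3500} - \frac{2720}{\frac{57538}{105}} = \left(-3532\right) \frac{1}{3500} - \frac{142800}{28769} = - \frac{883}{875} - \frac{142800}{28769} = - \frac{150353027}{25172875}$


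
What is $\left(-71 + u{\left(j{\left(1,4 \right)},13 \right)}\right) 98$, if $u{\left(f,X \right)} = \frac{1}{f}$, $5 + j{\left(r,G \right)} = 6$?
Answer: $-6860$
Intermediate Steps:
$j{\left(r,G \right)} = 1$ ($j{\left(r,G \right)} = -5 + 6 = 1$)
$\left(-71 + u{\left(j{\left(1,4 \right)},13 \right)}\right) 98 = \left(-71 + 1^{-1}\right) 98 = \left(-71 + 1\right) 98 = \left(-70\right) 98 = -6860$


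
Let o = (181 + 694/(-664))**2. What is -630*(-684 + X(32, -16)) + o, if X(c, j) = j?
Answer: 52178249025/110224 ≈ 4.7338e+5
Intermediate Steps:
o = 3569465025/110224 (o = (181 + 694*(-1/664))**2 = (181 - 347/332)**2 = (59745/332)**2 = 3569465025/110224 ≈ 32384.)
-630*(-684 + X(32, -16)) + o = -630*(-684 - 16) + 3569465025/110224 = -630*(-700) + 3569465025/110224 = 441000 + 3569465025/110224 = 52178249025/110224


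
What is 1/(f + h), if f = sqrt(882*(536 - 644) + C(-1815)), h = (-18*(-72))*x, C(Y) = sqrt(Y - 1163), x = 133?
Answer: 1/(172368 + sqrt(-95256 + I*sqrt(2978))) ≈ 5.8015e-6 - 1.039e-8*I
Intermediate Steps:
C(Y) = sqrt(-1163 + Y)
h = 172368 (h = -18*(-72)*133 = 1296*133 = 172368)
f = sqrt(-95256 + I*sqrt(2978)) (f = sqrt(882*(536 - 644) + sqrt(-1163 - 1815)) = sqrt(882*(-108) + sqrt(-2978)) = sqrt(-95256 + I*sqrt(2978)) ≈ 0.0884 + 308.64*I)
1/(f + h) = 1/(sqrt(-95256 + I*sqrt(2978)) + 172368) = 1/(172368 + sqrt(-95256 + I*sqrt(2978)))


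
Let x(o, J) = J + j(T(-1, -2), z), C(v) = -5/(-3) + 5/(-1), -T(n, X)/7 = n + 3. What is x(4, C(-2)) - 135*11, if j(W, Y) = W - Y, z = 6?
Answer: -4525/3 ≈ -1508.3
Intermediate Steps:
T(n, X) = -21 - 7*n (T(n, X) = -7*(n + 3) = -7*(3 + n) = -21 - 7*n)
C(v) = -10/3 (C(v) = -5*(-1/3) + 5*(-1) = 5/3 - 5 = -10/3)
x(o, J) = -20 + J (x(o, J) = J + ((-21 - 7*(-1)) - 1*6) = J + ((-21 + 7) - 6) = J + (-14 - 6) = J - 20 = -20 + J)
x(4, C(-2)) - 135*11 = (-20 - 10/3) - 135*11 = -70/3 - 1485 = -4525/3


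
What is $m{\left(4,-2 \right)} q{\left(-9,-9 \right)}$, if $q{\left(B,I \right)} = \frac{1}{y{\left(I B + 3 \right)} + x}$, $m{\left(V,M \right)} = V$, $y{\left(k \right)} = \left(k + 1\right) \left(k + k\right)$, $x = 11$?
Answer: $\frac{4}{14291} \approx 0.0002799$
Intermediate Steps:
$y{\left(k \right)} = 2 k \left(1 + k\right)$ ($y{\left(k \right)} = \left(1 + k\right) 2 k = 2 k \left(1 + k\right)$)
$q{\left(B,I \right)} = \frac{1}{11 + 2 \left(3 + B I\right) \left(4 + B I\right)}$ ($q{\left(B,I \right)} = \frac{1}{2 \left(I B + 3\right) \left(1 + \left(I B + 3\right)\right) + 11} = \frac{1}{2 \left(B I + 3\right) \left(1 + \left(B I + 3\right)\right) + 11} = \frac{1}{2 \left(3 + B I\right) \left(1 + \left(3 + B I\right)\right) + 11} = \frac{1}{2 \left(3 + B I\right) \left(4 + B I\right) + 11} = \frac{1}{11 + 2 \left(3 + B I\right) \left(4 + B I\right)}$)
$m{\left(4,-2 \right)} q{\left(-9,-9 \right)} = \frac{4}{11 + 2 \left(3 - -81\right) \left(4 - -81\right)} = \frac{4}{11 + 2 \left(3 + 81\right) \left(4 + 81\right)} = \frac{4}{11 + 2 \cdot 84 \cdot 85} = \frac{4}{11 + 14280} = \frac{4}{14291}$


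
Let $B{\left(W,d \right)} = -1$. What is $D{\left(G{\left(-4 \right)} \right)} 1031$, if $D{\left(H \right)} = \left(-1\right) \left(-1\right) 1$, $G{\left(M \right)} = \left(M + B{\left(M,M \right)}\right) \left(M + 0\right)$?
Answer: $1031$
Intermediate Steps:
$G{\left(M \right)} = M \left(-1 + M\right)$ ($G{\left(M \right)} = \left(M - 1\right) \left(M + 0\right) = \left(-1 + M\right) M = M \left(-1 + M\right)$)
$D{\left(H \right)} = 1$ ($D{\left(H \right)} = 1 \cdot 1 = 1$)
$D{\left(G{\left(-4 \right)} \right)} 1031 = 1 \cdot 1031 = 1031$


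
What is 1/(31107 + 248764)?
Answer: 1/279871 ≈ 3.5731e-6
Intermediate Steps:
1/(31107 + 248764) = 1/279871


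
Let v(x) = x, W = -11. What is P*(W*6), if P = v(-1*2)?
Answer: 132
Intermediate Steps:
P = -2 (P = -1*2 = -2)
P*(W*6) = -(-22)*6 = -2*(-66) = 132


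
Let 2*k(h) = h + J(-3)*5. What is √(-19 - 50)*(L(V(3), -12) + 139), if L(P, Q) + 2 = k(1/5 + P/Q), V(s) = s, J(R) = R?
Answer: 5179*I*√69/40 ≈ 1075.5*I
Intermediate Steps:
k(h) = -15/2 + h/2 (k(h) = (h - 3*5)/2 = (h - 15)/2 = (-15 + h)/2 = -15/2 + h/2)
L(P, Q) = -47/5 + P/(2*Q) (L(P, Q) = -2 + (-15/2 + (1/5 + P/Q)/2) = -2 + (-15/2 + (1*(⅕) + P/Q)/2) = -2 + (-15/2 + (⅕ + P/Q)/2) = -2 + (-15/2 + (⅒ + P/(2*Q))) = -2 + (-37/5 + P/(2*Q)) = -47/5 + P/(2*Q))
√(-19 - 50)*(L(V(3), -12) + 139) = √(-19 - 50)*((-47/5 + (½)*3/(-12)) + 139) = √(-69)*((-47/5 + (½)*3*(-1/12)) + 139) = (I*√69)*((-47/5 - ⅛) + 139) = (I*√69)*(-381/40 + 139) = (I*√69)*(5179/40) = 5179*I*√69/40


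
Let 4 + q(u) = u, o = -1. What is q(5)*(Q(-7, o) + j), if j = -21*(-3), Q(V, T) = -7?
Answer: 56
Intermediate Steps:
q(u) = -4 + u
j = 63
q(5)*(Q(-7, o) + j) = (-4 + 5)*(-7 + 63) = 1*56 = 56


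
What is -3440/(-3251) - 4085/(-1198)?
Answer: 17401455/3894698 ≈ 4.4680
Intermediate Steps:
-3440/(-3251) - 4085/(-1198) = -3440*(-1/3251) - 4085*(-1/1198) = 3440/3251 + 4085/1198 = 17401455/3894698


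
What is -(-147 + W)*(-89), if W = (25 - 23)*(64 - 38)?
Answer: -8455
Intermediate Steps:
W = 52 (W = 2*26 = 52)
-(-147 + W)*(-89) = -(-147 + 52)*(-89) = -(-95)*(-89) = -1*8455 = -8455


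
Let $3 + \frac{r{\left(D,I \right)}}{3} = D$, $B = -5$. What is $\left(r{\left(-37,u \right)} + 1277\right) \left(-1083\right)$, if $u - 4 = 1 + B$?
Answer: $-1253031$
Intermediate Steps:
$u = 0$ ($u = 4 + \left(1 - 5\right) = 4 - 4 = 0$)
$r{\left(D,I \right)} = -9 + 3 D$
$\left(r{\left(-37,u \right)} + 1277\right) \left(-1083\right) = \left(\left(-9 + 3 \left(-37\right)\right) + 1277\right) \left(-1083\right) = \left(\left(-9 - 111\right) + 1277\right) \left(-1083\right) = \left(-120 + 1277\right) \left(-1083\right) = 1157 \left(-1083\right) = -1253031$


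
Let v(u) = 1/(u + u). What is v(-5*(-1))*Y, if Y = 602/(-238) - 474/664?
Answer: -3661/11288 ≈ -0.32433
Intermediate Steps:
Y = -18305/5644 (Y = 602*(-1/238) - 474*1/664 = -43/17 - 237/332 = -18305/5644 ≈ -3.2433)
v(u) = 1/(2*u)
v(-5*(-1))*Y = (1/(2*((-5*(-1)))))*(-18305/5644) = ((1/2)/5)*(-18305/5644) = ((1/2)*(1/5))*(-18305/5644) = (1/10)*(-18305/5644) = -3661/11288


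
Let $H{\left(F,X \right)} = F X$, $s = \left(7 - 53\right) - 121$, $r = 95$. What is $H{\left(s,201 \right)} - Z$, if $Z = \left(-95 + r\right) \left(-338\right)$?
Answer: $-33567$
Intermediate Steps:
$Z = 0$ ($Z = \left(-95 + 95\right) \left(-338\right) = 0 \left(-338\right) = 0$)
$s = -167$ ($s = -46 - 121 = -167$)
$H{\left(s,201 \right)} - Z = \left(-167\right) 201 - 0 = -33567 + 0 = -33567$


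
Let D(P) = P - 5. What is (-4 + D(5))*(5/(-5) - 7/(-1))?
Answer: -24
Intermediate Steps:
D(P) = -5 + P
(-4 + D(5))*(5/(-5) - 7/(-1)) = (-4 + (-5 + 5))*(5/(-5) - 7/(-1)) = (-4 + 0)*(5*(-1/5) - 7*(-1)) = -4*(-1 + 7) = -4*6 = -24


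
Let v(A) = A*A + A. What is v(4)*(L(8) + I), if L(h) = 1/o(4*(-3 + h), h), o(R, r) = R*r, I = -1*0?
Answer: 1/8 ≈ 0.12500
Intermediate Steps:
I = 0
L(h) = 1/(h*(-12 + 4*h)) (L(h) = 1/((4*(-3 + h))*h) = 1/((-12 + 4*h)*h) = 1/(h*(-12 + 4*h)))
v(A) = A + A**2 (v(A) = A**2 + A = A + A**2)
v(4)*(L(8) + I) = (4*(1 + 4))*((1/4)/(8*(-3 + 8)) + 0) = (4*5)*((1/4)*(1/8)/5 + 0) = 20*((1/4)*(1/8)*(1/5) + 0) = 20*(1/160 + 0) = 20*(1/160) = 1/8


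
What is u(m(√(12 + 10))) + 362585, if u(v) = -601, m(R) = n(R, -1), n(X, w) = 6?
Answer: 361984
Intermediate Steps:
m(R) = 6
u(m(√(12 + 10))) + 362585 = -601 + 362585 = 361984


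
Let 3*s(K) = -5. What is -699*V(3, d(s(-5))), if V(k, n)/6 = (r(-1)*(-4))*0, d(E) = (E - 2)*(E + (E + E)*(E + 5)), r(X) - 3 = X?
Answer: 0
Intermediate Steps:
r(X) = 3 + X
s(K) = -5/3 (s(K) = (1/3)*(-5) = -5/3)
d(E) = (-2 + E)*(E + 2*E*(5 + E)) (d(E) = (-2 + E)*(E + (2*E)*(5 + E)) = (-2 + E)*(E + 2*E*(5 + E)))
V(k, n) = 0 (V(k, n) = 6*(((3 - 1)*(-4))*0) = 6*((2*(-4))*0) = 6*(-8*0) = 6*0 = 0)
-699*V(3, d(s(-5))) = -699*0 = 0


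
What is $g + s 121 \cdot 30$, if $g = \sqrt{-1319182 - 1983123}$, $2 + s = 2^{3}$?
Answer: $21780 + i \sqrt{3302305} \approx 21780.0 + 1817.2 i$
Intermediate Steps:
$s = 6$ ($s = -2 + 2^{3} = -2 + 8 = 6$)
$g = i \sqrt{3302305}$ ($g = \sqrt{-3302305} = i \sqrt{3302305} \approx 1817.2 i$)
$g + s 121 \cdot 30 = i \sqrt{3302305} + 6 \cdot 121 \cdot 30 = i \sqrt{3302305} + 726 \cdot 30 = i \sqrt{3302305} + 21780 = 21780 + i \sqrt{3302305}$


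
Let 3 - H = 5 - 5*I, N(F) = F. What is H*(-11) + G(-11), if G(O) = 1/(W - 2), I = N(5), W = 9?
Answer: -1770/7 ≈ -252.86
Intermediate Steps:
I = 5
H = 23 (H = 3 - (5 - 5*5) = 3 - (5 - 25) = 3 - 1*(-20) = 3 + 20 = 23)
G(O) = ⅐ (G(O) = 1/(9 - 2) = 1/7 = ⅐)
H*(-11) + G(-11) = 23*(-11) + ⅐ = -253 + ⅐ = -1770/7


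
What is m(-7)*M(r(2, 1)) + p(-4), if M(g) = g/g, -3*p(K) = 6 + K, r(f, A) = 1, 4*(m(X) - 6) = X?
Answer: 43/12 ≈ 3.5833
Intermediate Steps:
m(X) = 6 + X/4
p(K) = -2 - K/3 (p(K) = -(6 + K)/3 = -2 - K/3)
M(g) = 1
m(-7)*M(r(2, 1)) + p(-4) = (6 + (¼)*(-7))*1 + (-2 - ⅓*(-4)) = (6 - 7/4)*1 + (-2 + 4/3) = (17/4)*1 - ⅔ = 17/4 - ⅔ = 43/12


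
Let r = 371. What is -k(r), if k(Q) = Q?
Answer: -371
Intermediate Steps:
-k(r) = -1*371 = -371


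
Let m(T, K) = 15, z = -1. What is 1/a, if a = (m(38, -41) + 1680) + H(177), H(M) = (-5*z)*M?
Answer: 1/2580 ≈ 0.00038760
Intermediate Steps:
H(M) = 5*M (H(M) = (-5*(-1))*M = 5*M)
a = 2580 (a = (15 + 1680) + 5*177 = 1695 + 885 = 2580)
1/a = 1/2580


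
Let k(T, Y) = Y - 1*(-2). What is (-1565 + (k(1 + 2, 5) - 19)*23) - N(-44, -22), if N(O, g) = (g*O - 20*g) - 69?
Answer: -3180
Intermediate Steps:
N(O, g) = -69 - 20*g + O*g (N(O, g) = (O*g - 20*g) - 69 = (-20*g + O*g) - 69 = -69 - 20*g + O*g)
k(T, Y) = 2 + Y (k(T, Y) = Y + 2 = 2 + Y)
(-1565 + (k(1 + 2, 5) - 19)*23) - N(-44, -22) = (-1565 + ((2 + 5) - 19)*23) - (-69 - 20*(-22) - 44*(-22)) = (-1565 + (7 - 19)*23) - (-69 + 440 + 968) = (-1565 - 12*23) - 1*1339 = (-1565 - 276) - 1339 = -1841 - 1339 = -3180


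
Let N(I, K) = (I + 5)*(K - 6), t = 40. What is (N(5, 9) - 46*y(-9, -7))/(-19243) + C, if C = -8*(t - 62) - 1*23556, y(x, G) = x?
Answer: -449901784/19243 ≈ -23380.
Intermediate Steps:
N(I, K) = (-6 + K)*(5 + I) (N(I, K) = (5 + I)*(-6 + K) = (-6 + K)*(5 + I))
C = -23380 (C = -8*(40 - 62) - 1*23556 = -8*(-22) - 23556 = 176 - 23556 = -23380)
(N(5, 9) - 46*y(-9, -7))/(-19243) + C = ((-30 - 6*5 + 5*9 + 5*9) - 46*(-9))/(-19243) - 23380 = ((-30 - 30 + 45 + 45) + 414)*(-1/19243) - 23380 = (30 + 414)*(-1/19243) - 23380 = 444*(-1/19243) - 23380 = -444/19243 - 23380 = -449901784/19243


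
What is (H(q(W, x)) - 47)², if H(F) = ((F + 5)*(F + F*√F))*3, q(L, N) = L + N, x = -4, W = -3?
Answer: (-5 + 42*I*√7)² ≈ -12323.0 - 1111.2*I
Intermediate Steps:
H(F) = 3*(5 + F)*(F + F^(3/2)) (H(F) = ((5 + F)*(F + F^(3/2)))*3 = 3*(5 + F)*(F + F^(3/2)))
(H(q(W, x)) - 47)² = ((3*(-3 - 4)² + 3*(-3 - 4)^(5/2) + 15*(-3 - 4) + 15*(-3 - 4)^(3/2)) - 47)² = ((3*(-7)² + 3*(-7)^(5/2) + 15*(-7) + 15*(-7)^(3/2)) - 47)² = ((3*49 + 3*(49*I*√7) - 105 + 15*(-7*I*√7)) - 47)² = ((147 + 147*I*√7 - 105 - 105*I*√7) - 47)² = ((42 + 42*I*√7) - 47)² = (-5 + 42*I*√7)²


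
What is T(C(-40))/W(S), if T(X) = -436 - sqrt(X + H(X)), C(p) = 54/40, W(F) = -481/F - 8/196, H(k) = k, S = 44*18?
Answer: 16920288/25153 + 58212*sqrt(30)/125765 ≈ 675.23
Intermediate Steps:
S = 792
W(F) = -2/49 - 481/F (W(F) = -481/F - 8*1/196 = -481/F - 2/49 = -2/49 - 481/F)
C(p) = 27/20 (C(p) = 54*(1/40) = 27/20)
T(X) = -436 - sqrt(2)*sqrt(X) (T(X) = -436 - sqrt(X + X) = -436 - sqrt(2*X) = -436 - sqrt(2)*sqrt(X))
T(C(-40))/W(S) = (-436 - sqrt(2)*sqrt(27/20))/(-2/49 - 481/792) = (-436 - sqrt(2)*3*sqrt(15)/10)/(-2/49 - 481*1/792) = (-436 - 3*sqrt(30)/10)/(-2/49 - 481/792) = (-436 - 3*sqrt(30)/10)/(-25153/38808) = (-436 - 3*sqrt(30)/10)*(-38808/25153) = 16920288/25153 + 58212*sqrt(30)/125765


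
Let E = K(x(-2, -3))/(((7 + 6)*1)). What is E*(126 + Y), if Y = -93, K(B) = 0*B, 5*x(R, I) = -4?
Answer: 0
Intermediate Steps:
x(R, I) = -⅘ (x(R, I) = (⅕)*(-4) = -⅘)
K(B) = 0
E = 0 (E = 0/(((7 + 6)*1)) = 0/((13*1)) = 0/13 = 0*(1/13) = 0)
E*(126 + Y) = 0*(126 - 93) = 0*33 = 0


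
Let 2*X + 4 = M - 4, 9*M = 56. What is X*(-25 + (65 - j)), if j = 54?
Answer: 112/9 ≈ 12.444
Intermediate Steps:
M = 56/9 (M = (1/9)*56 = 56/9 ≈ 6.2222)
X = -8/9 (X = -2 + (56/9 - 4)/2 = -2 + (1/2)*(20/9) = -2 + 10/9 = -8/9 ≈ -0.88889)
X*(-25 + (65 - j)) = -8*(-25 + (65 - 1*54))/9 = -8*(-25 + (65 - 54))/9 = -8*(-25 + 11)/9 = -8/9*(-14) = 112/9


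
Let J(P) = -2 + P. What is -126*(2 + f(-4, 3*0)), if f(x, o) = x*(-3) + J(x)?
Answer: -1008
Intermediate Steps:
f(x, o) = -2 - 2*x (f(x, o) = x*(-3) + (-2 + x) = -3*x + (-2 + x) = -2 - 2*x)
-126*(2 + f(-4, 3*0)) = -126*(2 + (-2 - 2*(-4))) = -126*(2 + (-2 + 8)) = -126*(2 + 6) = -126*8 = -21*48 = -1008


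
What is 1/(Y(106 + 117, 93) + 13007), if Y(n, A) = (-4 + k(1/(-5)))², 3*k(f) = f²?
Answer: 5625/73253776 ≈ 7.6788e-5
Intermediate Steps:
k(f) = f²/3
Y(n, A) = 89401/5625 (Y(n, A) = (-4 + (1/(-5))²/3)² = (-4 + (-⅕)²/3)² = (-4 + (⅓)*(1/25))² = (-4 + 1/75)² = (-299/75)² = 89401/5625)
1/(Y(106 + 117, 93) + 13007) = 1/(89401/5625 + 13007) = 1/(73253776/5625) = 5625/73253776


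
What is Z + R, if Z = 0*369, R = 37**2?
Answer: 1369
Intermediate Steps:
R = 1369
Z = 0
Z + R = 0 + 1369 = 1369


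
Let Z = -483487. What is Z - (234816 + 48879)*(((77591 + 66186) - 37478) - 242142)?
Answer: 38537496398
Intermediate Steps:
Z - (234816 + 48879)*(((77591 + 66186) - 37478) - 242142) = -483487 - (234816 + 48879)*(((77591 + 66186) - 37478) - 242142) = -483487 - 283695*((143777 - 37478) - 242142) = -483487 - 283695*(106299 - 242142) = -483487 - 283695*(-135843) = -483487 - 1*(-38537979885) = -483487 + 38537979885 = 38537496398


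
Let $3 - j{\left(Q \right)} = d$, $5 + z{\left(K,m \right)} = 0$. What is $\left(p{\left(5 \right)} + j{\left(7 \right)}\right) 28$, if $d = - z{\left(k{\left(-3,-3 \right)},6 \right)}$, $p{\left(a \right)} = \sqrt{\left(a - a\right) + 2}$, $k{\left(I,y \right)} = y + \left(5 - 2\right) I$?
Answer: $-56 + 28 \sqrt{2} \approx -16.402$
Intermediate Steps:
$k{\left(I,y \right)} = y + 3 I$
$z{\left(K,m \right)} = -5$ ($z{\left(K,m \right)} = -5 + 0 = -5$)
$p{\left(a \right)} = \sqrt{2}$ ($p{\left(a \right)} = \sqrt{0 + 2} = \sqrt{2}$)
$d = 5$ ($d = \left(-1\right) \left(-5\right) = 5$)
$j{\left(Q \right)} = -2$ ($j{\left(Q \right)} = 3 - 5 = -2$)
$\left(p{\left(5 \right)} + j{\left(7 \right)}\right) 28 = \left(\sqrt{2} - 2\right) 28 = \left(-2 + \sqrt{2}\right) 28 = -56 + 28 \sqrt{2}$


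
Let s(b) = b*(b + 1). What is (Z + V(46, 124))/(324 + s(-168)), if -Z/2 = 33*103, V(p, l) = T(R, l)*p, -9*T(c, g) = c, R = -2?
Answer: -6109/25542 ≈ -0.23917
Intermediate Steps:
T(c, g) = -c/9
s(b) = b*(1 + b)
V(p, l) = 2*p/9 (V(p, l) = (-⅑*(-2))*p = 2*p/9)
Z = -6798 (Z = -66*103 = -2*3399 = -6798)
(Z + V(46, 124))/(324 + s(-168)) = (-6798 + (2/9)*46)/(324 - 168*(1 - 168)) = (-6798 + 92/9)/(324 - 168*(-167)) = -61090/(9*(324 + 28056)) = -61090/9/28380 = -61090/9*1/28380 = -6109/25542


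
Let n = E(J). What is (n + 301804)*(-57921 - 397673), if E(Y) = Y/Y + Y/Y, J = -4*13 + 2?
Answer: -137501002764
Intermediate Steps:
J = -50 (J = -52 + 2 = -50)
E(Y) = 2 (E(Y) = 1 + 1 = 2)
n = 2
(n + 301804)*(-57921 - 397673) = (2 + 301804)*(-57921 - 397673) = 301806*(-455594) = -137501002764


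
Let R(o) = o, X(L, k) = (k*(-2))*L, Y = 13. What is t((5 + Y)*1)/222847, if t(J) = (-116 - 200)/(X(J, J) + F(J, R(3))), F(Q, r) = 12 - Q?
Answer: 158/72870969 ≈ 2.1682e-6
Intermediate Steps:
X(L, k) = -2*L*k (X(L, k) = (-2*k)*L = -2*L*k)
t(J) = -316/(12 - J - 2*J²) (t(J) = (-116 - 200)/(-2*J*J + (12 - J)) = -316/(-2*J² + (12 - J)) = -316/(12 - J - 2*J²))
t((5 + Y)*1)/222847 = (316/(-12 + (5 + 13)*1 + 2*((5 + 13)*1)²))/222847 = (316/(-12 + 18*1 + 2*(18*1)²))*(1/222847) = (316/(-12 + 18 + 2*18²))*(1/222847) = (316/(-12 + 18 + 2*324))*(1/222847) = (316/(-12 + 18 + 648))*(1/222847) = (316/654)*(1/222847) = (316*(1/654))*(1/222847) = (158/327)*(1/222847) = 158/72870969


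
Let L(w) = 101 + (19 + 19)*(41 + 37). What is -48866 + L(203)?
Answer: -45801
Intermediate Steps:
L(w) = 3065 (L(w) = 101 + 38*78 = 101 + 2964 = 3065)
-48866 + L(203) = -48866 + 3065 = -45801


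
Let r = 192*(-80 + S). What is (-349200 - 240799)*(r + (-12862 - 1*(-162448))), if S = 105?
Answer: -91087585614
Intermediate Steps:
r = 4800 (r = 192*(-80 + 105) = 192*25 = 4800)
(-349200 - 240799)*(r + (-12862 - 1*(-162448))) = (-349200 - 240799)*(4800 + (-12862 - 1*(-162448))) = -589999*(4800 + (-12862 + 162448)) = -589999*(4800 + 149586) = -589999*154386 = -91087585614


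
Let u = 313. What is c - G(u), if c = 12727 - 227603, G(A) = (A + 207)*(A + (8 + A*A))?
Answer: -51325676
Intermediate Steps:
G(A) = (207 + A)*(8 + A + A²) (G(A) = (207 + A)*(A + (8 + A²)) = (207 + A)*(8 + A + A²))
c = -214876
c - G(u) = -214876 - (1656 + 313³ + 208*313² + 215*313) = -214876 - (1656 + 30664297 + 208*97969 + 67295) = -214876 - (1656 + 30664297 + 20377552 + 67295) = -214876 - 1*51110800 = -214876 - 51110800 = -51325676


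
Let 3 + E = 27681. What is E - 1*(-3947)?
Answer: 31625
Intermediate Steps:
E = 27678 (E = -3 + 27681 = 27678)
E - 1*(-3947) = 27678 - 1*(-3947) = 27678 + 3947 = 31625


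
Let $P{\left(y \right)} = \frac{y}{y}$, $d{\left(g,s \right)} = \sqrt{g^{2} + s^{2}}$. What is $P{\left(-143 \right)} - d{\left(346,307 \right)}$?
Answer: $1 - \sqrt{213965} \approx -461.56$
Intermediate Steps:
$P{\left(y \right)} = 1$
$P{\left(-143 \right)} - d{\left(346,307 \right)} = 1 - \sqrt{346^{2} + 307^{2}} = 1 - \sqrt{119716 + 94249} = 1 - \sqrt{213965}$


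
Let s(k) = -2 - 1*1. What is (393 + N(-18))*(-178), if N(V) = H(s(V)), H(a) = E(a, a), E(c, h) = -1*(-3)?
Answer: -70488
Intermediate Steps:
s(k) = -3 (s(k) = -2 - 1 = -3)
E(c, h) = 3
H(a) = 3
N(V) = 3
(393 + N(-18))*(-178) = (393 + 3)*(-178) = 396*(-178) = -70488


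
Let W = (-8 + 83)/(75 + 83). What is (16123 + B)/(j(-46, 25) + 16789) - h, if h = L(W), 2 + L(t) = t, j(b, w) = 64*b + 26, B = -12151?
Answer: 3970487/2191618 ≈ 1.8117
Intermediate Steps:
j(b, w) = 26 + 64*b
W = 75/158 ≈ 0.47468
L(t) = -2 + t
h = -241/158 (h = -2 + 75/158 = -241/158 ≈ -1.5253)
(16123 + B)/(j(-46, 25) + 16789) - h = (16123 - 12151)/((26 + 64*(-46)) + 16789) - 1*(-241/158) = 3972/((26 - 2944) + 16789) + 241/158 = 3972/(-2918 + 16789) + 241/158 = 3972/13871 + 241/158 = 3970487/2191618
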